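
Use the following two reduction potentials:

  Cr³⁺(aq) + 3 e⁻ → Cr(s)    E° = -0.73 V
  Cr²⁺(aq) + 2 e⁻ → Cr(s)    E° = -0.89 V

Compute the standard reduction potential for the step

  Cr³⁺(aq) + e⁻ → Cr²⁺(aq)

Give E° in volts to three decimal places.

Sequential free energies add, so n₃E°₃ = n₁E°₁ + n₂E°₂.
With n₃ = 3, and the known step contributing 2×(-0.89) V, the unknown satisfies 1·E° = 3×(-0.73) − 2×(-0.89) = -0.410.
E° = -0.410 / 1 = -0.410 V.

-0.410 V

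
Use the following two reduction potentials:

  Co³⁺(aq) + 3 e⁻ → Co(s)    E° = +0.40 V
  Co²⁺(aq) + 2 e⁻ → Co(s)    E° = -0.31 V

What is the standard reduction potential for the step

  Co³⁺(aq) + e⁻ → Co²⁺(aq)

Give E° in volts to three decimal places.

Sequential free energies add, so n₃E°₃ = n₁E°₁ + n₂E°₂.
With n₃ = 3, and the known step contributing 2×(-0.31) V, the unknown satisfies 1·E° = 3×(+0.40) − 2×(-0.31) = +1.820.
E° = +1.820 / 1 = +1.820 V.

+1.820 V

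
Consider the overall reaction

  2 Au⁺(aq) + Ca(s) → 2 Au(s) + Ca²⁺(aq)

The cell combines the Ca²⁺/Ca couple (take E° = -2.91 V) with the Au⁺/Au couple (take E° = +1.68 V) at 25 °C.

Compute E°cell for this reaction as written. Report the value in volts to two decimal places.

+4.59 V

The Au⁺/Au couple has the higher reduction potential, so it is the cathode; Ca²⁺/Ca is oxidised at the anode.
E°cell = E°(cathode) − E°(anode) = (+1.68) − (-2.91) = +4.59 V.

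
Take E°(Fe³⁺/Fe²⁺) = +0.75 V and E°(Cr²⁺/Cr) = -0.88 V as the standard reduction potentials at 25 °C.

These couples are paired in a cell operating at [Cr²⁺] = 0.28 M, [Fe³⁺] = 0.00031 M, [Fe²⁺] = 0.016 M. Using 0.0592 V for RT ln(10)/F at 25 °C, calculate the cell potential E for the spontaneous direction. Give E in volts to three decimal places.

+1.545 V

Fe³⁺/Fe²⁺ is the cathode (higher E°), Cr²⁺/Cr the anode: E°cell = +0.75 − (-0.88) = +1.63 V, n = 2.
Overall: 2 Fe³⁺(aq) + Cr(s) → 2 Fe²⁺(aq) + Cr²⁺(aq)
Q = [Fe²⁺]^2·[Cr²⁺] / ([Fe³⁺]^2); log Q = 2.873.
E = E° − (0.0592/n) log Q = +1.63 − (0.0592/2)(2.873) = +1.545 V.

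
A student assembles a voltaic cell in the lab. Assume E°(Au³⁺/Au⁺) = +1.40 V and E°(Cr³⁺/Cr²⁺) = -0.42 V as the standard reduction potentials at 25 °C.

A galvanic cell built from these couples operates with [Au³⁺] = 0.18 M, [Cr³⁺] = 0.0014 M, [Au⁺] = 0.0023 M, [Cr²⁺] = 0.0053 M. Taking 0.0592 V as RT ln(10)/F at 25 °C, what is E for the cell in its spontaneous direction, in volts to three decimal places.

Au³⁺/Au⁺ is the cathode (higher E°), Cr³⁺/Cr²⁺ the anode: E°cell = +1.40 − (-0.42) = +1.82 V, n = 2.
Overall: Au³⁺(aq) + 2 Cr²⁺(aq) → Au⁺(aq) + 2 Cr³⁺(aq)
Q = [Au⁺]·[Cr³⁺]^2 / ([Au³⁺]·[Cr²⁺]^2); log Q = -3.050.
E = E° − (0.0592/n) log Q = +1.82 − (0.0592/2)(-3.050) = +1.910 V.

+1.910 V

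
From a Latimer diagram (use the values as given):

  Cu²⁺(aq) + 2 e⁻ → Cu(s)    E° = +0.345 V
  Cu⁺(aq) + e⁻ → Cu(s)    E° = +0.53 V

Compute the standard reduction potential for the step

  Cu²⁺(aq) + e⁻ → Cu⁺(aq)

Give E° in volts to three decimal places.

Sequential free energies add, so n₃E°₃ = n₁E°₁ + n₂E°₂.
With n₃ = 2, and the known step contributing 1×(+0.53) V, the unknown satisfies 1·E° = 2×(+0.345) − 1×(+0.53) = +0.160.
E° = +0.160 / 1 = +0.160 V.

+0.160 V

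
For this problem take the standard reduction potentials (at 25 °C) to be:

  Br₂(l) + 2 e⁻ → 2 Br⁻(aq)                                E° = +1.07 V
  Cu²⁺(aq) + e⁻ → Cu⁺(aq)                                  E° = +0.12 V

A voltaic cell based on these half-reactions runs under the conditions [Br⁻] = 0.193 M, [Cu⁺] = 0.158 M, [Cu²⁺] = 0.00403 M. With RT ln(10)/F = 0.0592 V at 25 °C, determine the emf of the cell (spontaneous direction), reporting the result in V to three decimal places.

Br₂/Br⁻ is the cathode (higher E°), Cu²⁺/Cu⁺ the anode: E°cell = +1.07 − (+0.12) = +0.95 V, n = 2.
Overall: Br₂(l) + 2 Cu⁺(aq) → 2 Br⁻(aq) + 2 Cu²⁺(aq)
Q = [Br⁻]^2·[Cu²⁺]^2 / ([Cu⁺]^2); log Q = -4.616.
E = E° − (0.0592/n) log Q = +0.95 − (0.0592/2)(-4.616) = +1.087 V.

+1.087 V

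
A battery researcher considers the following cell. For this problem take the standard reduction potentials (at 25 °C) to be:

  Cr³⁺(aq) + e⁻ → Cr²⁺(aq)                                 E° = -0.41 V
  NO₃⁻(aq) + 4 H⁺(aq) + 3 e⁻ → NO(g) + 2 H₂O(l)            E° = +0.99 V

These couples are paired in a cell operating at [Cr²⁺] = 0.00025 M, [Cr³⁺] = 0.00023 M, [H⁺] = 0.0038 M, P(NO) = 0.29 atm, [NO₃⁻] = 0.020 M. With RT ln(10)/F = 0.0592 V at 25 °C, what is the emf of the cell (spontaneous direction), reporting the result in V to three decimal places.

+1.188 V

NO₃⁻/NO is the cathode (higher E°), Cr³⁺/Cr²⁺ the anode: E°cell = +0.99 − (-0.41) = +1.40 V, n = 3.
Overall: NO₃⁻(aq) + 4 H⁺(aq) + 3 Cr²⁺(aq) → NO(g) + 2 H₂O(l) + 3 Cr³⁺(aq)
Q = P(NO)·[Cr³⁺]^3 / ([NO₃⁻]·[H⁺]^4·[Cr²⁺]^3); log Q = 10.734.
E = E° − (0.0592/n) log Q = +1.40 − (0.0592/3)(10.734) = +1.188 V.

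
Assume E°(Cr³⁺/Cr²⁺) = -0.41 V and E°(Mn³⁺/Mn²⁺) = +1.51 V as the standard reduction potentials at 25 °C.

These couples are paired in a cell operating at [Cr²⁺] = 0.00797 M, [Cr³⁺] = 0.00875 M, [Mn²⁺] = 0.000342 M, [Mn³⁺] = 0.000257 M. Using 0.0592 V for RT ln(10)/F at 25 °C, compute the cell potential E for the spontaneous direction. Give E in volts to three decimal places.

+1.910 V

Mn³⁺/Mn²⁺ is the cathode (higher E°), Cr³⁺/Cr²⁺ the anode: E°cell = +1.51 − (-0.41) = +1.92 V, n = 1.
Overall: Mn³⁺(aq) + Cr²⁺(aq) → Mn²⁺(aq) + Cr³⁺(aq)
Q = [Mn²⁺]·[Cr³⁺] / ([Mn³⁺]·[Cr²⁺]); log Q = 0.165.
E = E° − (0.0592/n) log Q = +1.92 − (0.0592/1)(0.165) = +1.910 V.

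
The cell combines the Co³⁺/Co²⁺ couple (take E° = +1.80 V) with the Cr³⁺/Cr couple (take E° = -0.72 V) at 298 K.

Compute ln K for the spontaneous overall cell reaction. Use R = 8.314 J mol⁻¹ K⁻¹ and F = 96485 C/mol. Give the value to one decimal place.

294.4

Cathode: Co³⁺/Co²⁺; anode: Cr³⁺/Cr. E°cell = (+1.80) − (-0.72) = +2.52 V, with n = 3.
ΔG° = −nFE° = −RT ln K, so ln K = nFE°/(RT) = (3)(96485)(+2.52) / ((8.314)(298)) = 294.412.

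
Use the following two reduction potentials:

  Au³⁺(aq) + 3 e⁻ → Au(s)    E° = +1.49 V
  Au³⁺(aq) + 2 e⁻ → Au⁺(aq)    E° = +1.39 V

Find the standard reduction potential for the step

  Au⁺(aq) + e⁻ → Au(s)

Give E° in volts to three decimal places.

+1.690 V

Sequential free energies add, so n₃E°₃ = n₁E°₁ + n₂E°₂.
With n₃ = 3, and the known step contributing 2×(+1.39) V, the unknown satisfies 1·E° = 3×(+1.49) − 2×(+1.39) = +1.690.
E° = +1.690 / 1 = +1.690 V.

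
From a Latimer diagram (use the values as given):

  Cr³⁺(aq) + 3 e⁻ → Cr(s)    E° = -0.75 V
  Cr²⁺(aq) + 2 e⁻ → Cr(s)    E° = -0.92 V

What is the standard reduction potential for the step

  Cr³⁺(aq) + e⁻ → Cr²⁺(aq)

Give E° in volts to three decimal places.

-0.410 V

Sequential free energies add, so n₃E°₃ = n₁E°₁ + n₂E°₂.
With n₃ = 3, and the known step contributing 2×(-0.92) V, the unknown satisfies 1·E° = 3×(-0.75) − 2×(-0.92) = -0.410.
E° = -0.410 / 1 = -0.410 V.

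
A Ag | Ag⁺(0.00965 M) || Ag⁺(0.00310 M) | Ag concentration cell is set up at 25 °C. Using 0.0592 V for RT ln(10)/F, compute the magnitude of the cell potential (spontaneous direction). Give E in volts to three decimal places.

+0.029 V

For a concentration cell E°cell = 0. The 0.00965 M side is the cathode (reduction is favoured where [Ag⁺] is higher).
With n = 1, E = −(0.0592/1) log([Ag⁺]ₐₙ/[Ag⁺]꜀ₐₜ) = −(0.0592/1) log(0.0031/0.00965) = −(0.0592/1)(-0.493) = +0.029 V.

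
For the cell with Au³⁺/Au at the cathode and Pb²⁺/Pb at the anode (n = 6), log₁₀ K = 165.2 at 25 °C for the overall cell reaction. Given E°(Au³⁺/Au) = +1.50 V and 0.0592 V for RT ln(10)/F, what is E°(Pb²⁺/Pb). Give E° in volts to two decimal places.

-0.13 V

E°cell = (0.0592/n)·log K = (0.0592/6)(165.2) = +1.630 V.
Since Au³⁺/Au is the cathode and Pb²⁺/Pb the anode, E°cell = E°(Au³⁺/Au) − E°(Pb²⁺/Pb).
So E°(Pb²⁺/Pb) = E°(Au³⁺/Au) − E°cell = (+1.50) − (+1.630) = -0.13 V.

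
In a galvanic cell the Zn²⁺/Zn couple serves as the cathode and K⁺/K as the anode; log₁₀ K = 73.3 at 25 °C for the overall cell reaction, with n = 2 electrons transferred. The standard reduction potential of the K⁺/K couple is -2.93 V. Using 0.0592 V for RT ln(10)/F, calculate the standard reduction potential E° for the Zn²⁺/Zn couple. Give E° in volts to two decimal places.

-0.76 V

E°cell = (0.0592/n)·log K = (0.0592/2)(73.3) = +2.170 V.
Since Zn²⁺/Zn is the cathode and K⁺/K the anode, E°cell = E°(Zn²⁺/Zn) − E°(K⁺/K).
So E°(Zn²⁺/Zn) = E°cell + E°(K⁺/K) = +2.170 + (-2.93) = -0.76 V.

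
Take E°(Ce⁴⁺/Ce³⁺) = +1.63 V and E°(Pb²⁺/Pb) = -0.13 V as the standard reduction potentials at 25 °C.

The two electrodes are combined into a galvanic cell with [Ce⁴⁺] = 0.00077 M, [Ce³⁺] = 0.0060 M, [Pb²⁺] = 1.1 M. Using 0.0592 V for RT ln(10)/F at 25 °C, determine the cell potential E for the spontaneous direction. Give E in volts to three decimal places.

Ce⁴⁺/Ce³⁺ is the cathode (higher E°), Pb²⁺/Pb the anode: E°cell = +1.63 − (-0.13) = +1.76 V, n = 2.
Overall: 2 Ce⁴⁺(aq) + Pb(s) → 2 Ce³⁺(aq) + Pb²⁺(aq)
Q = [Ce³⁺]^2·[Pb²⁺] / ([Ce⁴⁺]^2); log Q = 1.825.
E = E° − (0.0592/n) log Q = +1.76 − (0.0592/2)(1.825) = +1.706 V.

+1.706 V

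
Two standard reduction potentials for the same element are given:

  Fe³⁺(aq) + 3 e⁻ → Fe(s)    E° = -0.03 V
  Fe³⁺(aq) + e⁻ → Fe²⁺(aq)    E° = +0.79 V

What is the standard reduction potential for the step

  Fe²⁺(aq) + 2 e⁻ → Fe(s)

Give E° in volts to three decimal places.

-0.440 V

Sequential free energies add, so n₃E°₃ = n₁E°₁ + n₂E°₂.
With n₃ = 3, and the known step contributing 1×(+0.79) V, the unknown satisfies 2·E° = 3×(-0.03) − 1×(+0.79) = -0.880.
E° = -0.880 / 2 = -0.440 V.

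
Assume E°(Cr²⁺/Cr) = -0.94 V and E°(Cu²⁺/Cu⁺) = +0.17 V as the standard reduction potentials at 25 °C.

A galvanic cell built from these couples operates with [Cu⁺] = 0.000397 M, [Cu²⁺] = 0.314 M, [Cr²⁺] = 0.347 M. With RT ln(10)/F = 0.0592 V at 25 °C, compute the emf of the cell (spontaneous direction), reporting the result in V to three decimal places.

+1.295 V

Cu²⁺/Cu⁺ is the cathode (higher E°), Cr²⁺/Cr the anode: E°cell = +0.17 − (-0.94) = +1.11 V, n = 2.
Overall: 2 Cu²⁺(aq) + Cr(s) → 2 Cu⁺(aq) + Cr²⁺(aq)
Q = [Cu⁺]^2·[Cr²⁺] / ([Cu²⁺]^2); log Q = -6.256.
E = E° − (0.0592/n) log Q = +1.11 − (0.0592/2)(-6.256) = +1.295 V.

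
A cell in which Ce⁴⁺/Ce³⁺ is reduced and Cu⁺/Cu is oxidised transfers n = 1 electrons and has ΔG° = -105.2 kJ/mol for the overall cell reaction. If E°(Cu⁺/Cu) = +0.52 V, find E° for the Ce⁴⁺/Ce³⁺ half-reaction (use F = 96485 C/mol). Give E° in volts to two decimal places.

+1.61 V

E°cell = −ΔG°/(nF) = −(-105.2×10³)/((1)(96485)) = +1.090 V.
Since Ce⁴⁺/Ce³⁺ is the cathode and Cu⁺/Cu the anode, E°cell = E°(Ce⁴⁺/Ce³⁺) − E°(Cu⁺/Cu).
So E°(Ce⁴⁺/Ce³⁺) = E°cell + E°(Cu⁺/Cu) = +1.090 + (+0.52) = +1.61 V.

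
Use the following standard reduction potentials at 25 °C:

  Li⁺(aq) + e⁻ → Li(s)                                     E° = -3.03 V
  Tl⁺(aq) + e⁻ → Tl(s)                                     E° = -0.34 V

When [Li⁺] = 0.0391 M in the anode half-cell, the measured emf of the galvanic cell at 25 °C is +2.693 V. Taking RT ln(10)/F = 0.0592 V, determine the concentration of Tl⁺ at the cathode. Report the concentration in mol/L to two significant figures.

0.044 M

Tl⁺/Tl is the cathode, Li⁺/Li the anode: E°cell = +2.69 V, n = 1.
Overall reaction: Tl⁺(aq) + Li(s) → Tl(s) + Li⁺(aq); Q = [Li⁺]^1/[Tl⁺]^1.
From E = E° − (0.0592/n) log Q: log Q = (E° − E)·n/0.0592 = (+2.69 − (+2.693))·1/0.0592 = -0.0507.
So 1·log[Tl⁺] = 1·log(0.0391) − log Q = -1.4078 − (-0.0507) = -1.3571; [Tl⁺] = 10^(-1.3571) ≈ 0.044 M.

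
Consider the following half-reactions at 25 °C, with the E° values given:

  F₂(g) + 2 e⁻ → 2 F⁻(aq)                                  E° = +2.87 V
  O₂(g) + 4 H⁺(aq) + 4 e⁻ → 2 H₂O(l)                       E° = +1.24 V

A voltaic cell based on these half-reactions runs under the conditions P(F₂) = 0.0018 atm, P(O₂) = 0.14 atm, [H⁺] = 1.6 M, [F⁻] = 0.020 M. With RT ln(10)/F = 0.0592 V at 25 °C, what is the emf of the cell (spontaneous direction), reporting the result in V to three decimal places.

F₂/F⁻ is the cathode (higher E°), O₂/H₂O the anode: E°cell = +2.87 − (+1.24) = +1.63 V, n = 4.
Overall: 2 F₂(g) + 2 H₂O(l) → 4 F⁻(aq) + O₂(g) + 4 H⁺(aq)
Q = [F⁻]^4·P(O₂)·[H⁺]^4 / (P(F₂)^2); log Q = -1.344.
E = E° − (0.0592/n) log Q = +1.63 − (0.0592/4)(-1.344) = +1.650 V.

+1.650 V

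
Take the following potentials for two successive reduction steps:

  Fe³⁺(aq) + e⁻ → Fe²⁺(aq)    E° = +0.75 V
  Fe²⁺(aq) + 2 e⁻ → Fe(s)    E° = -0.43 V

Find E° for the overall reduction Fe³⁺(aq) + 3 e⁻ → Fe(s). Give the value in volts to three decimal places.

Adding the free-energy changes (−nFE°) of the two steps gives −n₃FE°₃ = −n₁FE°₁ − n₂FE°₂.
E°₃ = (1×+0.75 + 2×-0.43) / 3 = (-0.110) / 3 = -0.037 V.
E° values themselves are not directly additive — weighting by electron count is essential.

-0.037 V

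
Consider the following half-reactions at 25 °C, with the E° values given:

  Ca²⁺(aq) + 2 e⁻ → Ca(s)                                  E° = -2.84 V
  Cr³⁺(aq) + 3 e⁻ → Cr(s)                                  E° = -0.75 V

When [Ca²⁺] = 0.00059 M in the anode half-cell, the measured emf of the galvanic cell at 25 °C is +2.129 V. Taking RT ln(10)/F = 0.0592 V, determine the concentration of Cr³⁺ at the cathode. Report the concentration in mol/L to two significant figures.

Cr³⁺/Cr is the cathode, Ca²⁺/Ca the anode: E°cell = +2.09 V, n = 6.
Overall reaction: 2 Cr³⁺(aq) + 3 Ca(s) → 2 Cr(s) + 3 Ca²⁺(aq); Q = [Ca²⁺]^3/[Cr³⁺]^2.
From E = E° − (0.0592/n) log Q: log Q = (E° − E)·n/0.0592 = (+2.09 − (+2.129))·6/0.0592 = -3.9527.
So 2·log[Cr³⁺] = 3·log(0.00059) − log Q = -9.6874 − (-3.9527) = -5.7347; log[Cr³⁺] = -5.7347 / 2 = -2.8674; [Cr³⁺] = 10^(-2.8674) ≈ 0.0014 M.

0.0014 M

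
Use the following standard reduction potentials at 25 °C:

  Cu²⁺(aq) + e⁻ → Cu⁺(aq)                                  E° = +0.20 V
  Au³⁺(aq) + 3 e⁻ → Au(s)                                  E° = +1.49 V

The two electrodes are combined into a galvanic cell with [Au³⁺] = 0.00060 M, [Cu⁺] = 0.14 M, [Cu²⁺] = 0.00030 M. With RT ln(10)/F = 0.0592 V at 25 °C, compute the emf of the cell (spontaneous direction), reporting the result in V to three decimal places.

+1.384 V

Au³⁺/Au is the cathode (higher E°), Cu²⁺/Cu⁺ the anode: E°cell = +1.49 − (+0.20) = +1.29 V, n = 3.
Overall: Au³⁺(aq) + 3 Cu⁺(aq) → Au(s) + 3 Cu²⁺(aq)
Q = [Cu²⁺]^3 / ([Au³⁺]·[Cu⁺]^3); log Q = -4.785.
E = E° − (0.0592/n) log Q = +1.29 − (0.0592/3)(-4.785) = +1.384 V.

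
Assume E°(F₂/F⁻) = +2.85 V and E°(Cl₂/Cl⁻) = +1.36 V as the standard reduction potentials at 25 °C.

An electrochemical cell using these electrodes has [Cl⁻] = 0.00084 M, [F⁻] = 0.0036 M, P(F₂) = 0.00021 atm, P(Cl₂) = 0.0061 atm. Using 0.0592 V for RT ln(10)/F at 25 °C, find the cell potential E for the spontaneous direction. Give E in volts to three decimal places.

+1.409 V

F₂/F⁻ is the cathode (higher E°), Cl₂/Cl⁻ the anode: E°cell = +2.85 − (+1.36) = +1.49 V, n = 2.
Overall: F₂(g) + 2 Cl⁻(aq) → 2 F⁻(aq) + Cl₂(g)
Q = [F⁻]^2·P(Cl₂) / (P(F₂)·[Cl⁻]^2); log Q = 2.727.
E = E° − (0.0592/n) log Q = +1.49 − (0.0592/2)(2.727) = +1.409 V.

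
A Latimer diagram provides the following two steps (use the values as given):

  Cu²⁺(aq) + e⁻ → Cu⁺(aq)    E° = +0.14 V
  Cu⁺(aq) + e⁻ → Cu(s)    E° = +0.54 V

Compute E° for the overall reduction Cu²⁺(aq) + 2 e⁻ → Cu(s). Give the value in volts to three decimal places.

Standard free energies of sequential steps add: ΔG°₃ = ΔG°₁ + ΔG°₂, so n₃E°₃ = n₁E°₁ + n₂E°₂.
E°₃ = (1×+0.14 + 1×+0.54) / 2 = (+0.680) / 2 = +0.340 V.

+0.340 V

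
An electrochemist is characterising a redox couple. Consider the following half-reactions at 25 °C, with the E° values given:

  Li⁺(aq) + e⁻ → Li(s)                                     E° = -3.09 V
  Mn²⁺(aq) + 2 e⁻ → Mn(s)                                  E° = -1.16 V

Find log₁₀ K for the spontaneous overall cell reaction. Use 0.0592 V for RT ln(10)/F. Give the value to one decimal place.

65.2

Cathode: Mn²⁺/Mn; anode: Li⁺/Li. E°cell = +1.93 V, n = 2.
log K = nE°cell / 0.0592 = (2)(+1.93) / 0.0592 = 65.2.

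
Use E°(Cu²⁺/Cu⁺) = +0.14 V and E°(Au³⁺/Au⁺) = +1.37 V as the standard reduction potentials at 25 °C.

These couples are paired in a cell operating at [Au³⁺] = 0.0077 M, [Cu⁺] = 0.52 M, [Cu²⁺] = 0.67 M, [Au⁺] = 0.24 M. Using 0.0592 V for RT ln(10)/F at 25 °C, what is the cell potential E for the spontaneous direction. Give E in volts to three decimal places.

Au³⁺/Au⁺ is the cathode (higher E°), Cu²⁺/Cu⁺ the anode: E°cell = +1.37 − (+0.14) = +1.23 V, n = 2.
Overall: Au³⁺(aq) + 2 Cu⁺(aq) → Au⁺(aq) + 2 Cu²⁺(aq)
Q = [Au⁺]·[Cu²⁺]^2 / ([Au³⁺]·[Cu⁺]^2); log Q = 1.714.
E = E° − (0.0592/n) log Q = +1.23 − (0.0592/2)(1.714) = +1.179 V.

+1.179 V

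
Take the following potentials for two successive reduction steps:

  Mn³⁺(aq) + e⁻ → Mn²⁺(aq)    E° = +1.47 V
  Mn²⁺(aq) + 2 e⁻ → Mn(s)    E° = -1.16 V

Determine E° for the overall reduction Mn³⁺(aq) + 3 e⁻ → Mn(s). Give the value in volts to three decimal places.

-0.283 V

Since ΔG° = −nFE° is additive over sequential reductions, n₃E°₃ = n₁E°₁ + n₂E°₂.
E°₃ = (1×+1.47 + 2×-1.16) / 3 = (-0.850) / 3 = -0.283 V.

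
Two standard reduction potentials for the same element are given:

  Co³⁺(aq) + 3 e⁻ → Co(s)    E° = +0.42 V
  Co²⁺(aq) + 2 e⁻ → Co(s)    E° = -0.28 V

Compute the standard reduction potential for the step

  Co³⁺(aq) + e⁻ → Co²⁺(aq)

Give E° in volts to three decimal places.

+1.820 V

Sequential free energies add, so n₃E°₃ = n₁E°₁ + n₂E°₂.
With n₃ = 3, and the known step contributing 2×(-0.28) V, the unknown satisfies 1·E° = 3×(+0.42) − 2×(-0.28) = +1.820.
E° = +1.820 / 1 = +1.820 V.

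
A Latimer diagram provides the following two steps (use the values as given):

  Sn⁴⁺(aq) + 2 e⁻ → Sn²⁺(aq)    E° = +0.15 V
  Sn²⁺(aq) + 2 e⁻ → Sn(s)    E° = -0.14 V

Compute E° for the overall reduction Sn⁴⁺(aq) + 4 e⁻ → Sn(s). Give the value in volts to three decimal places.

+0.005 V

Adding the free-energy changes (−nFE°) of the two steps gives −n₃FE°₃ = −n₁FE°₁ − n₂FE°₂.
E°₃ = (2×+0.15 + 2×-0.14) / 4 = (+0.020) / 4 = +0.005 V.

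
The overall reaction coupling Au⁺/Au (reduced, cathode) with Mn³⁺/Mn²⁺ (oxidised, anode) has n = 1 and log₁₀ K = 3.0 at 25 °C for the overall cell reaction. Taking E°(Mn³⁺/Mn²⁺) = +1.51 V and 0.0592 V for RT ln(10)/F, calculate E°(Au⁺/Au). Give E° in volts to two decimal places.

E°cell = (0.0592/n)·log K = (0.0592/1)(3.0) = +0.178 V.
Since Au⁺/Au is the cathode and Mn³⁺/Mn²⁺ the anode, E°cell = E°(Au⁺/Au) − E°(Mn³⁺/Mn²⁺).
So E°(Au⁺/Au) = E°cell + E°(Mn³⁺/Mn²⁺) = +0.178 + (+1.51) = +1.69 V.

+1.69 V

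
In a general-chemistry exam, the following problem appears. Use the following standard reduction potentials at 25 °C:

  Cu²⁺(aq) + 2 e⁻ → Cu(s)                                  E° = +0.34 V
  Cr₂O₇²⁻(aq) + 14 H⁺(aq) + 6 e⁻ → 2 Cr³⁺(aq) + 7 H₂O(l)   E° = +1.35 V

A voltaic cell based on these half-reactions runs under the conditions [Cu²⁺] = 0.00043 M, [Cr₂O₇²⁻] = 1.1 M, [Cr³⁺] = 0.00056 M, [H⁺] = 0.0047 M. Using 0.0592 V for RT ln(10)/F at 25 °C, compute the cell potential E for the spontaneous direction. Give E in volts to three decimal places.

Cr₂O₇²⁻/Cr³⁺ is the cathode (higher E°), Cu²⁺/Cu the anode: E°cell = +1.35 − (+0.34) = +1.01 V, n = 6.
Overall: Cr₂O₇²⁻(aq) + 14 H⁺(aq) + 3 Cu(s) → 2 Cr³⁺(aq) + 7 H₂O(l) + 3 Cu²⁺(aq)
Q = [Cr³⁺]^2·[Cu²⁺]^3 / ([Cr₂O₇²⁻]·[H⁺]^14); log Q = 15.946.
E = E° − (0.0592/n) log Q = +1.01 − (0.0592/6)(15.946) = +0.853 V.

+0.853 V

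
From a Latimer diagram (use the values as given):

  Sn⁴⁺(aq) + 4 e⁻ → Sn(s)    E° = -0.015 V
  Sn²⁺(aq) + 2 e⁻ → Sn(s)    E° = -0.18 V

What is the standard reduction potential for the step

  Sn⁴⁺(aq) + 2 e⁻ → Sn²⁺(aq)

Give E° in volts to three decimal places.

+0.150 V

Sequential free energies add, so n₃E°₃ = n₁E°₁ + n₂E°₂.
With n₃ = 4, and the known step contributing 2×(-0.18) V, the unknown satisfies 2·E° = 4×(-0.015) − 2×(-0.18) = +0.300.
E° = +0.300 / 2 = +0.150 V.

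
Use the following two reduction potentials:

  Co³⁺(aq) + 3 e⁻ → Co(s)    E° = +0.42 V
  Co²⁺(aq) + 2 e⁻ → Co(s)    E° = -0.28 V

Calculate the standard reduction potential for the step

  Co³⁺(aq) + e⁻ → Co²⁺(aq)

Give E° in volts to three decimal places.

Sequential free energies add, so n₃E°₃ = n₁E°₁ + n₂E°₂.
With n₃ = 3, and the known step contributing 2×(-0.28) V, the unknown satisfies 1·E° = 3×(+0.42) − 2×(-0.28) = +1.820.
E° = +1.820 / 1 = +1.820 V.

+1.820 V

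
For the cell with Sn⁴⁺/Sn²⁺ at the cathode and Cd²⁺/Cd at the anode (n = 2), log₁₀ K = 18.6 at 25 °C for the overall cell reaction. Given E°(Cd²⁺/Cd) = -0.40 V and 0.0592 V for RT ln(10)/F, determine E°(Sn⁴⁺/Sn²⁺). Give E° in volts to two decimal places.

+0.15 V

E°cell = (0.0592/n)·log K = (0.0592/2)(18.6) = +0.551 V.
Since Sn⁴⁺/Sn²⁺ is the cathode and Cd²⁺/Cd the anode, E°cell = E°(Sn⁴⁺/Sn²⁺) − E°(Cd²⁺/Cd).
So E°(Sn⁴⁺/Sn²⁺) = E°cell + E°(Cd²⁺/Cd) = +0.551 + (-0.40) = +0.15 V.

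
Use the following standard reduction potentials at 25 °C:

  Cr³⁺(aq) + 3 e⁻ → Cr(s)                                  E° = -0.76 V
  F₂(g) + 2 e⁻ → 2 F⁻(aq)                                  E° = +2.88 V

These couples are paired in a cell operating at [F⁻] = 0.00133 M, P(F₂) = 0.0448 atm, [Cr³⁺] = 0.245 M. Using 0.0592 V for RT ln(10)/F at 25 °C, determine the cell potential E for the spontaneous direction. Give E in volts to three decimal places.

F₂/F⁻ is the cathode (higher E°), Cr³⁺/Cr the anode: E°cell = +2.88 − (-0.76) = +3.64 V, n = 6.
Overall: 3 F₂(g) + 2 Cr(s) → 6 F⁻(aq) + 2 Cr³⁺(aq)
Q = [F⁻]^6·[Cr³⁺]^2 / (P(F₂)^3); log Q = -14.432.
E = E° − (0.0592/n) log Q = +3.64 − (0.0592/6)(-14.432) = +3.782 V.

+3.782 V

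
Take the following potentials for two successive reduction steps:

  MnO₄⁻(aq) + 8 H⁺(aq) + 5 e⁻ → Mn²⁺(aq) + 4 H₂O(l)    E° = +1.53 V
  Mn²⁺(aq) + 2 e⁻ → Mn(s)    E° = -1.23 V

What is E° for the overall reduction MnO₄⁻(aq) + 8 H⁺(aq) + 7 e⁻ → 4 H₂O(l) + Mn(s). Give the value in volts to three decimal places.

+0.741 V

Standard free energies of sequential steps add: ΔG°₃ = ΔG°₁ + ΔG°₂, so n₃E°₃ = n₁E°₁ + n₂E°₂.
E°₃ = (5×+1.53 + 2×-1.23) / 7 = (+5.190) / 7 = +0.741 V.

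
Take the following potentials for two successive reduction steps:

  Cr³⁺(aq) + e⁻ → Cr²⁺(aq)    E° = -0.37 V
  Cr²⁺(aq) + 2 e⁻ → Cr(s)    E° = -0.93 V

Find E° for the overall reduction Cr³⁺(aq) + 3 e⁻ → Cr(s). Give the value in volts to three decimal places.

-0.743 V

Since ΔG° = −nFE° is additive over sequential reductions, n₃E°₃ = n₁E°₁ + n₂E°₂.
E°₃ = (1×-0.37 + 2×-0.93) / 3 = (-2.230) / 3 = -0.743 V.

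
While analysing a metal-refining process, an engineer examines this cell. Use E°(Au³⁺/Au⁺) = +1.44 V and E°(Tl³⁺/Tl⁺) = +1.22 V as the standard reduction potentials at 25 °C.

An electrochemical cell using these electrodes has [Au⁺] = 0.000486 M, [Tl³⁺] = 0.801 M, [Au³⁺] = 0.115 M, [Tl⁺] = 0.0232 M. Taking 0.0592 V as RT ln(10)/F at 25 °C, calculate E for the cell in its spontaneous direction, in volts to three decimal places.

+0.245 V

Au³⁺/Au⁺ is the cathode (higher E°), Tl³⁺/Tl⁺ the anode: E°cell = +1.44 − (+1.22) = +0.22 V, n = 2.
Overall: Au³⁺(aq) + Tl⁺(aq) → Au⁺(aq) + Tl³⁺(aq)
Q = [Au⁺]·[Tl³⁺] / ([Au³⁺]·[Tl⁺]); log Q = -0.836.
E = E° − (0.0592/n) log Q = +0.22 − (0.0592/2)(-0.836) = +0.245 V.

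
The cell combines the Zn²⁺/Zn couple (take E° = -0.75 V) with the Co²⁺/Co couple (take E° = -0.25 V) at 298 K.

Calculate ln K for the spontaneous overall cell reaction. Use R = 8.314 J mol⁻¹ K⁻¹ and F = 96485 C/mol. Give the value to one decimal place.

Cathode: Co²⁺/Co; anode: Zn²⁺/Zn. E°cell = (-0.25) − (-0.75) = +0.50 V, with n = 2.
ΔG° = −nFE° = −RT ln K, so ln K = nFE°/(RT) = (2)(96485)(+0.50) / ((8.314)(298)) = 38.943.

38.9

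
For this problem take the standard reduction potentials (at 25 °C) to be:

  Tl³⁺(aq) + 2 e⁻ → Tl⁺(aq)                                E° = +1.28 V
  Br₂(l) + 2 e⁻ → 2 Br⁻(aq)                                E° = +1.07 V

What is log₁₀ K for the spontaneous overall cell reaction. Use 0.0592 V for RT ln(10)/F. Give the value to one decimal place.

7.1

Cathode: Tl³⁺/Tl⁺; anode: Br₂/Br⁻. E°cell = +0.21 V, n = 2.
log K = nE°cell / 0.0592 = (2)(+0.21) / 0.0592 = 7.1.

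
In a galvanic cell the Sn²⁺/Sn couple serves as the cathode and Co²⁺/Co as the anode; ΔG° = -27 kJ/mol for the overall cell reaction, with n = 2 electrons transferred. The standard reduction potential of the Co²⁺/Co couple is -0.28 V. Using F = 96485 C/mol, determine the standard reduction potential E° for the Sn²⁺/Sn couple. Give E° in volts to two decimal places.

-0.14 V

E°cell = −ΔG°/(nF) = −(-27×10³)/((2)(96485)) = +0.140 V.
Since Sn²⁺/Sn is the cathode and Co²⁺/Co the anode, E°cell = E°(Sn²⁺/Sn) − E°(Co²⁺/Co).
So E°(Sn²⁺/Sn) = E°cell + E°(Co²⁺/Co) = +0.140 + (-0.28) = -0.14 V.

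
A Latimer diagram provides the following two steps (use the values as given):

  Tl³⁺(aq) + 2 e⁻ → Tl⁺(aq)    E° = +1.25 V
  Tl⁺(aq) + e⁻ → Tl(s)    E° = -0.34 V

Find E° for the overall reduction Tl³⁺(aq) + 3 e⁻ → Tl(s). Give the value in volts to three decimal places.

Standard free energies of sequential steps add: ΔG°₃ = ΔG°₁ + ΔG°₂, so n₃E°₃ = n₁E°₁ + n₂E°₂.
E°₃ = (2×+1.25 + 1×-0.34) / 3 = (+2.160) / 3 = +0.720 V.

+0.720 V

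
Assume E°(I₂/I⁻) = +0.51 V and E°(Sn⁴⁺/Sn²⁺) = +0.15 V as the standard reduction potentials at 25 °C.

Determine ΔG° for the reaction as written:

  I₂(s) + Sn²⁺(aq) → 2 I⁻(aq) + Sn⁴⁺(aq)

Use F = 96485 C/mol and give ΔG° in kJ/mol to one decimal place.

As written, I₂/I⁻ is reduced (cathode) and Sn⁴⁺/Sn²⁺ is oxidised (anode), so E°cell = (+0.51) − (+0.15) = +0.36 V.
Balancing electrons gives n = 2.
ΔG° = −nFE° = −(2)(96485)(+0.36) = -69,469 J = -69.5 kJ/mol.

-69.5 kJ/mol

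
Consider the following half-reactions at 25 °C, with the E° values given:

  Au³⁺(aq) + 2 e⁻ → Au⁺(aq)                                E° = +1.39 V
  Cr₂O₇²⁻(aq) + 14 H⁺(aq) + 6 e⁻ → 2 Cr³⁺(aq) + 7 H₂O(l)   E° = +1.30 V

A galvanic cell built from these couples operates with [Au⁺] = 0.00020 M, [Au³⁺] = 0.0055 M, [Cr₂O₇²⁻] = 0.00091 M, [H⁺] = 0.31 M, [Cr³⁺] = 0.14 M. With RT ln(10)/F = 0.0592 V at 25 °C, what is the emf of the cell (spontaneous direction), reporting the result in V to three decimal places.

Au³⁺/Au⁺ is the cathode (higher E°), Cr₂O₇²⁻/Cr³⁺ the anode: E°cell = +1.39 − (+1.30) = +0.09 V, n = 6.
Overall: 3 Au³⁺(aq) + 2 Cr³⁺(aq) + 7 H₂O(l) → 3 Au⁺(aq) + Cr₂O₇²⁻(aq) + 14 H⁺(aq)
Q = [Au⁺]^3·[Cr₂O₇²⁻]·[H⁺]^14 / ([Au³⁺]^3·[Cr³⁺]^2); log Q = -12.772.
E = E° − (0.0592/n) log Q = +0.09 − (0.0592/6)(-12.772) = +0.216 V.

+0.216 V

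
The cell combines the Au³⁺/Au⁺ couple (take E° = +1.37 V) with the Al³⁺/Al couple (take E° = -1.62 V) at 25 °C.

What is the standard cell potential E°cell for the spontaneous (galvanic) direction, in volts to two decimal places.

+2.99 V

The Au³⁺/Au⁺ couple has the higher reduction potential, so it is the cathode; Al³⁺/Al is oxidised at the anode.
E°cell = E°(cathode) − E°(anode) = (+1.37) − (-1.62) = +2.99 V.
Since E°cell > 0, the reaction is spontaneous under standard conditions.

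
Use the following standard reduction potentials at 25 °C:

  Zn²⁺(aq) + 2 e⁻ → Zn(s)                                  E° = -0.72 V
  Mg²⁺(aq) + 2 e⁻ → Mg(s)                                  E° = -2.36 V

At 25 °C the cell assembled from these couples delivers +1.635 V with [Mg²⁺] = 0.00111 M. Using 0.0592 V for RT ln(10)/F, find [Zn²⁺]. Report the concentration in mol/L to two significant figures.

0.00075 M

Zn²⁺/Zn is the cathode, Mg²⁺/Mg the anode: E°cell = +1.64 V, n = 2.
Overall reaction: Zn²⁺(aq) + Mg(s) → Zn(s) + Mg²⁺(aq); Q = [Mg²⁺]^1/[Zn²⁺]^1.
From E = E° − (0.0592/n) log Q: log Q = (E° − E)·n/0.0592 = (+1.64 − (+1.635))·2/0.0592 = 0.1689.
So 1·log[Zn²⁺] = 1·log(0.00111) − log Q = -2.9547 − (0.1689) = -3.1236; [Zn²⁺] = 10^(-3.1236) ≈ 0.00075 M.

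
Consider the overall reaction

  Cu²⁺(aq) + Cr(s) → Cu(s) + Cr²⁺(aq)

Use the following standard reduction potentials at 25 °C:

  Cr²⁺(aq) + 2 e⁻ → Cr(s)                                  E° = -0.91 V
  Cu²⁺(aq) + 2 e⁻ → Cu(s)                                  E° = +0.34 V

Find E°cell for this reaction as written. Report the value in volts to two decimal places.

+1.25 V

The Cu²⁺/Cu couple has the higher reduction potential, so it is the cathode; Cr²⁺/Cr is oxidised at the anode.
E°cell = E°(cathode) − E°(anode) = (+0.34) − (-0.91) = +1.25 V.
Since E°cell > 0, the reaction is spontaneous under standard conditions.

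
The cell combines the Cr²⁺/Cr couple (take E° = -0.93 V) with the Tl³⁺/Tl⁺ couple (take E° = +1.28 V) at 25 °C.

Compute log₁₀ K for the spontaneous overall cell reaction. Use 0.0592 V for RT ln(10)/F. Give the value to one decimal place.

Cathode: Tl³⁺/Tl⁺; anode: Cr²⁺/Cr. E°cell = +2.21 V, n = 2.
log K = nE°cell / 0.0592 = (2)(+2.21) / 0.0592 = 74.7.

74.7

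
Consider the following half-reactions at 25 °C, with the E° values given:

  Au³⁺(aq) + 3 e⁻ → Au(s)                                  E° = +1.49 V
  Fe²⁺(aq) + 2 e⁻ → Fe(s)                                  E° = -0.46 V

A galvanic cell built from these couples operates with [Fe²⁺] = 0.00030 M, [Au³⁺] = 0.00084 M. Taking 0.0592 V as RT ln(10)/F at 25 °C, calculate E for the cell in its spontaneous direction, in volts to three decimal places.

Au³⁺/Au is the cathode (higher E°), Fe²⁺/Fe the anode: E°cell = +1.49 − (-0.46) = +1.95 V, n = 6.
Overall: 2 Au³⁺(aq) + 3 Fe(s) → 2 Au(s) + 3 Fe²⁺(aq)
Q = [Fe²⁺]^3 / ([Au³⁺]^2); log Q = -4.417.
E = E° − (0.0592/n) log Q = +1.95 − (0.0592/6)(-4.417) = +1.994 V.

+1.994 V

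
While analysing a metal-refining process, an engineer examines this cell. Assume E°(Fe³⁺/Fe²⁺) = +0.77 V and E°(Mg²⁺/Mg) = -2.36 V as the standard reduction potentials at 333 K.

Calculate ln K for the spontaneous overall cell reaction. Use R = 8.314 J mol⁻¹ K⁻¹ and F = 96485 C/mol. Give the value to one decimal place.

Cathode: Fe³⁺/Fe²⁺; anode: Mg²⁺/Mg. E°cell = (+0.77) − (-2.36) = +3.13 V, with n = 2.
ΔG° = −nFE° = −RT ln K, so ln K = nFE°/(RT) = (2)(96485)(+3.13) / ((8.314)(333)) = 218.162.

218.2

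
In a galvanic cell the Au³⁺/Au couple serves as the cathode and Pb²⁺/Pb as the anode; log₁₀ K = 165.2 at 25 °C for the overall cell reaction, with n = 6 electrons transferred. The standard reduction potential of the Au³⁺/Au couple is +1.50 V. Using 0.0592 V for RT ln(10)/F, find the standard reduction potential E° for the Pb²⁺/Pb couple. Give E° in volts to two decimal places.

-0.13 V

E°cell = (0.0592/n)·log K = (0.0592/6)(165.2) = +1.630 V.
Since Au³⁺/Au is the cathode and Pb²⁺/Pb the anode, E°cell = E°(Au³⁺/Au) − E°(Pb²⁺/Pb).
So E°(Pb²⁺/Pb) = E°(Au³⁺/Au) − E°cell = (+1.50) − (+1.630) = -0.13 V.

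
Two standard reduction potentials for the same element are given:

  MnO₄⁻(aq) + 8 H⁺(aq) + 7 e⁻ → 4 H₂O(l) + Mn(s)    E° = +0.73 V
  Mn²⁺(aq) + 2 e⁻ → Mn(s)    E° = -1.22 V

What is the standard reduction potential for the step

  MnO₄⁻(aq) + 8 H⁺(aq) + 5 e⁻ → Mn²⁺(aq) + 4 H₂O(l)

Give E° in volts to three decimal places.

Sequential free energies add, so n₃E°₃ = n₁E°₁ + n₂E°₂.
With n₃ = 7, and the known step contributing 2×(-1.22) V, the unknown satisfies 5·E° = 7×(+0.73) − 2×(-1.22) = +7.550.
E° = +7.550 / 5 = +1.510 V.

+1.510 V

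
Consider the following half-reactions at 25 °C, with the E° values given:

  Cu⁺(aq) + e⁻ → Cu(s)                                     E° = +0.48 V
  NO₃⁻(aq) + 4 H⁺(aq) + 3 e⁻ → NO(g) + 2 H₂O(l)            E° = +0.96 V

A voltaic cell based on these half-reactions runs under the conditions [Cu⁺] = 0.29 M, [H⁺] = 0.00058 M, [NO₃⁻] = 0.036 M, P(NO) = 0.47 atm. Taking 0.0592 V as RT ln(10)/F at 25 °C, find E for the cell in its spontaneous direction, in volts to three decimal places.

NO₃⁻/NO is the cathode (higher E°), Cu⁺/Cu the anode: E°cell = +0.96 − (+0.48) = +0.48 V, n = 3.
Overall: NO₃⁻(aq) + 4 H⁺(aq) + 3 Cu(s) → NO(g) + 2 H₂O(l) + 3 Cu⁺(aq)
Q = P(NO)·[Cu⁺]^3 / ([NO₃⁻]·[H⁺]^4); log Q = 12.449.
E = E° − (0.0592/n) log Q = +0.48 − (0.0592/3)(12.449) = +0.234 V.

+0.234 V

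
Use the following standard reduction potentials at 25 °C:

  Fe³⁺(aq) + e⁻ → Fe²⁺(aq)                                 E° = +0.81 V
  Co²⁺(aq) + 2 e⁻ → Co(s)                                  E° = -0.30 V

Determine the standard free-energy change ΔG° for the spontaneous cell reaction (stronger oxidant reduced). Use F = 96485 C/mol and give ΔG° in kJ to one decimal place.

-214.2 kJ

Fe³⁺/Fe²⁺ (E° = +0.81 V) is the cathode; Co²⁺/Co (E° = -0.30 V) is the anode, so E°cell = +1.11 V.
Balancing electrons gives n = 2 (lcm of 1 and 2).
ΔG° = −nFE° = −(2)(96485)(+1.11) = -214,197 J = -214.2 kJ.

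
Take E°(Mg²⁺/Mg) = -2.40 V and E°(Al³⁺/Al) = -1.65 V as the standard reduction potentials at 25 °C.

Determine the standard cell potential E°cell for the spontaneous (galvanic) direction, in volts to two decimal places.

+0.75 V

The Al³⁺/Al couple has the higher reduction potential, so it is the cathode; Mg²⁺/Mg is oxidised at the anode.
E°cell = E°(cathode) − E°(anode) = (-1.65) − (-2.40) = +0.75 V.
Since E°cell > 0, the reaction is spontaneous under standard conditions.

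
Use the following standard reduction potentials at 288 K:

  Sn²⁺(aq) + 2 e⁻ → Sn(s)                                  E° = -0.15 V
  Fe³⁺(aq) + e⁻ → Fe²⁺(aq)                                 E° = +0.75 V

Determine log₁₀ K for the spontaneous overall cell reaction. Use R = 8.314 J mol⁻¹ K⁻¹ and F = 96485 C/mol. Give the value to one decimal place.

Cathode: Fe³⁺/Fe²⁺; anode: Sn²⁺/Sn. E°cell = (+0.75) − (-0.15) = +0.90 V, with n = 2.
ΔG° = −nFE° = −RT ln K, so ln K = nFE°/(RT) = (2)(96485)(+0.90) / ((8.314)(288)) = 72.532.
log₁₀ K = 72.532 / ln 10 = 31.5.

31.5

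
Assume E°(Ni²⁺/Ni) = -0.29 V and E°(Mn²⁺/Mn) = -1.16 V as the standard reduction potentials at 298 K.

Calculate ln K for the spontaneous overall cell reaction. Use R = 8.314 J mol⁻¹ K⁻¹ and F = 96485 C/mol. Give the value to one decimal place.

Cathode: Ni²⁺/Ni; anode: Mn²⁺/Mn. E°cell = (-0.29) − (-1.16) = +0.87 V, with n = 2.
ΔG° = −nFE° = −RT ln K, so ln K = nFE°/(RT) = (2)(96485)(+0.87) / ((8.314)(298)) = 67.761.

67.8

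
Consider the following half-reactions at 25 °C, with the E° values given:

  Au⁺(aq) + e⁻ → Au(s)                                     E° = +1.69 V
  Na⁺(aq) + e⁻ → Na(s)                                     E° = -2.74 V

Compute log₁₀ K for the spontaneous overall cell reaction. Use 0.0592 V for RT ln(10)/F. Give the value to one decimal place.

74.8

Cathode: Au⁺/Au; anode: Na⁺/Na. E°cell = +4.43 V, n = 1.
log K = nE°cell / 0.0592 = (1)(+4.43) / 0.0592 = 74.8.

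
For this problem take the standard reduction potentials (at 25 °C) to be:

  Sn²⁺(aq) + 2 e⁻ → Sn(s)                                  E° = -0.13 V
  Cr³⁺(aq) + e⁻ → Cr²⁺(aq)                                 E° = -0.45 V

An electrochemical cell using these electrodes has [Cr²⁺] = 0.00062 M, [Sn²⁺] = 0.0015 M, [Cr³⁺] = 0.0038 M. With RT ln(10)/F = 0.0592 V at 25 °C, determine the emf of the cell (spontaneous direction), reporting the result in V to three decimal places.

+0.190 V

Sn²⁺/Sn is the cathode (higher E°), Cr³⁺/Cr²⁺ the anode: E°cell = -0.13 − (-0.45) = +0.32 V, n = 2.
Overall: Sn²⁺(aq) + 2 Cr²⁺(aq) → Sn(s) + 2 Cr³⁺(aq)
Q = [Cr³⁺]^2 / ([Sn²⁺]·[Cr²⁺]^2); log Q = 4.399.
E = E° − (0.0592/n) log Q = +0.32 − (0.0592/2)(4.399) = +0.190 V.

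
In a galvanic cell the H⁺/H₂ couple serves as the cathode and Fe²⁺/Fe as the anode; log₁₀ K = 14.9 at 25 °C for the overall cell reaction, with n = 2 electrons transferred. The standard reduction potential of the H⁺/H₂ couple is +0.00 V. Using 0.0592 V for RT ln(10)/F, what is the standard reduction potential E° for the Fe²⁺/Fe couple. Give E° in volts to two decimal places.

-0.44 V

E°cell = (0.0592/n)·log K = (0.0592/2)(14.9) = +0.441 V.
Since H⁺/H₂ is the cathode and Fe²⁺/Fe the anode, E°cell = E°(H⁺/H₂) − E°(Fe²⁺/Fe).
So E°(Fe²⁺/Fe) = E°(H⁺/H₂) − E°cell = (+0.00) − (+0.441) = -0.44 V.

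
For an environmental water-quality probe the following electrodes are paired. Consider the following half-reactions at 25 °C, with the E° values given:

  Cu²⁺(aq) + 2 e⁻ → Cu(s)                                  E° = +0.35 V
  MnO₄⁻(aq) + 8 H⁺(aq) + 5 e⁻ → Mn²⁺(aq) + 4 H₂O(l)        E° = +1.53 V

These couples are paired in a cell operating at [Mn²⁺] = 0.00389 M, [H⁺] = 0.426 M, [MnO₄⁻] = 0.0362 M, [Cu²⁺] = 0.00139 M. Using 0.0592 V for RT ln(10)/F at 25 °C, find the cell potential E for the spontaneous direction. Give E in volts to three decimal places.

MnO₄⁻/Mn²⁺ is the cathode (higher E°), Cu²⁺/Cu the anode: E°cell = +1.53 − (+0.35) = +1.18 V, n = 10.
Overall: 2 MnO₄⁻(aq) + 16 H⁺(aq) + 5 Cu(s) → 2 Mn²⁺(aq) + 8 H₂O(l) + 5 Cu²⁺(aq)
Q = [Mn²⁺]^2·[Cu²⁺]^5 / ([MnO₄⁻]^2·[H⁺]^16); log Q = -10.293.
E = E° − (0.0592/n) log Q = +1.18 − (0.0592/10)(-10.293) = +1.241 V.

+1.241 V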